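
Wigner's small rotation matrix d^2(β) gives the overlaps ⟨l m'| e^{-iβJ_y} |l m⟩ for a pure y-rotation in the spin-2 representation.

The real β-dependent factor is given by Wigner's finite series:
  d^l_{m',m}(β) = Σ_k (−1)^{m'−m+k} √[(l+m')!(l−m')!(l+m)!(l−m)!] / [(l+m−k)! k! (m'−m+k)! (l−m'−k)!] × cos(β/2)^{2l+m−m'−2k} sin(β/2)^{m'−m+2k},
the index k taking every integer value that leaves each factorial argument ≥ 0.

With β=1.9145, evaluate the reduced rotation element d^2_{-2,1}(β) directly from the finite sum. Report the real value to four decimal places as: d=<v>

d=0.6294

d^2_{-2,1}(β=1.9145) via Wigner's sum:
With c≡cos(β/2)=0.575771 and s≡sin(β/2)=0.817611, N=[1·24·6·1]^{1/2}=12.000000
k∈{3} keeps every argument non-negative
  k=3: (−1)^0·12.0000/(6)·0.5758^1·0.8176^3 = +0.629390
d^2_{-2,1}(1.9145) = +0.629390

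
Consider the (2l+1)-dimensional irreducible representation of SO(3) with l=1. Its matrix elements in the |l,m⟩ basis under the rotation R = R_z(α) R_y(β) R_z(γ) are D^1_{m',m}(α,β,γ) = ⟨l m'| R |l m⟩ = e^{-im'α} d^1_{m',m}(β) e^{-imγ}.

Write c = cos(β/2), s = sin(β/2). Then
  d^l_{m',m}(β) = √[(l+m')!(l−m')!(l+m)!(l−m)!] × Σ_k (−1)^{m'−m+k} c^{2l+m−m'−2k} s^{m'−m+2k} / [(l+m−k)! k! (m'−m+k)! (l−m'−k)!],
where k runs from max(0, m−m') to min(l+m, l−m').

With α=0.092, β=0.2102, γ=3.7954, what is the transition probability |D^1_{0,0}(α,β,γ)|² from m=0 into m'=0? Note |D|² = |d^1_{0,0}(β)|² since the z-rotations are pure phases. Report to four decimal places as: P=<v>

P=0.9565

Split into d^1_{0,0}(β=0.2102) × two z-phases.
Half-angle: c=0.994482, s=0.104907. N=√(1·1·1·1)=1.000000
The bounds max(0,m−m')=0 and min(l+m,l−m')=1 give 2 terms
  k=0: (−1)^0·1.0000/(1)·0.9945^2·0.1049^0 = +0.988995
  k=1: (−1)^1·1.0000/(1)·0.9945^0·0.1049^2 = -0.011005
d^1_{0,0}(0.2102) = +0.988995 -0.011005 = +0.977989
|D^1_{0,0}|² = |d^1_{0,0}(β)|² = (+0.977989)² = 0.956463 (the z-rotation phases have unit modulus)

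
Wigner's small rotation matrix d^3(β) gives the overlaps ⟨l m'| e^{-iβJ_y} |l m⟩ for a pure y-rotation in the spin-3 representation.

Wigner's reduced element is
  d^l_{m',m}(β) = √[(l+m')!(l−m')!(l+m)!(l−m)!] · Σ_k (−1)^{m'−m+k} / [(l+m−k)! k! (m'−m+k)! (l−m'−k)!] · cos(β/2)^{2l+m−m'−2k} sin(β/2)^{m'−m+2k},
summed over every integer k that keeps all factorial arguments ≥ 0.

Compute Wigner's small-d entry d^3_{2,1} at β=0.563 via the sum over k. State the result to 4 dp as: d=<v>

d^3_{2,1}(β=0.563) via Wigner's sum:
c=cos(0.563/2)=0.960640, s=sin(0.563/2)=0.277797; N=√[120·1·24·2]=75.894664
Admissible k: 0..1 (factorial args all ≥0)
  k=0: (−1)^1·75.8947/(24)·0.9606^5·0.2778^1 = -0.718671
  k=1: (−1)^2·75.8947/(12)·0.9606^3·0.2778^3 = +0.120197
d^3_{2,1}(0.563) = -0.718671 +0.120197 = -0.598474

d=-0.5985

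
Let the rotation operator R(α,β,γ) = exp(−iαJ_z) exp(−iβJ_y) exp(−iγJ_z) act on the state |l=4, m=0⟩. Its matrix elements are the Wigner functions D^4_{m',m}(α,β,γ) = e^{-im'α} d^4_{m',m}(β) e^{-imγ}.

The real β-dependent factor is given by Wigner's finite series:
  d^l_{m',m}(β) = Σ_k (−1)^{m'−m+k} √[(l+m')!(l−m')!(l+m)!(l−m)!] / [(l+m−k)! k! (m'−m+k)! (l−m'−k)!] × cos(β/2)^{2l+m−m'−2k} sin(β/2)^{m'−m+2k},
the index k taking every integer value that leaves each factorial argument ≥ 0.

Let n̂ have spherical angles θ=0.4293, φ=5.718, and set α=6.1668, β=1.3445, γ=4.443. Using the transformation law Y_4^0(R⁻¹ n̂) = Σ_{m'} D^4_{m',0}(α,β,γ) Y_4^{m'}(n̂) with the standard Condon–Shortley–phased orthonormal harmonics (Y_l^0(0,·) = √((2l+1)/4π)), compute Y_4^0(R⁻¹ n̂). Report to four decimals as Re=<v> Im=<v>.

Need the full column D^4_{m',0} for m'=−4..4 at α=6.1668, β=1.3445, γ=4.443.
cos(β/2)=0.782422, sin(β/2)=0.622748
d^4_{-4,0}: single k=4 term ⇒ +0.471589;  D = +0.421402-0.211699i
d^4_{-3,0}: k∈[3..4] ⇒ +0.837930 -0.530823 = +0.307107;  D = +0.288577-0.105063i
d^4_{-2,0}: k∈[2..4] ⇒ +0.844100 -1.425951 +0.338749 = -0.243102;  D = -0.236546+0.056077i
d^4_{-1,0}: k∈[1..4] ⇒ +0.499938 -1.900246 +1.203793 -0.127099 = -0.323614;  D = -0.321424+0.037579i
d^4_{0,0}: k∈[0..4] ⇒ +0.140453 -1.423615 +2.029164 -0.571316 +0.022620 = +0.197306;  D = +0.197306+0.000000i
d^4_{1,0}: k∈[0..3] ⇒ -0.499938 +1.900246 -1.203793 +0.127099 = +0.323614;  D = +0.321424+0.037579i
d^4_{2,0}: k∈[0..2] ⇒ +0.844100 -1.425951 +0.338749 = -0.243102;  D = -0.236546-0.056077i
d^4_{3,0}: k∈[0..1] ⇒ -0.837930 +0.530823 = -0.307107;  D = -0.288577-0.105063i
d^4_{4,0}: single k=0 term ⇒ +0.471589;  D = +0.421402+0.211699i
Y_4^{m'}(θ=0.4293,φ=5.718) and Σ D·Y over m':
  (+0.4214-0.2117i)·(-0.0085+0.0102i)  (+0.2886-0.1051i)·(-0.0102+0.0814i)  (-0.2365+0.0561i)·(+0.1183+0.2510i)  (-0.3214+0.0376i)·(+0.4214+0.2673i)  (+0.1973+0.0000i)·(+0.2243+0.0000i)  (+0.3214+0.0376i)·(-0.4214+0.2673i)  (-0.2365-0.0561i)·(+0.1183-0.2510i)  (-0.2886-0.1051i)·(+0.0102+0.0814i)  (+0.4214+0.2117i)·(-0.0085-0.0102i)
Y_4^0(R⁻¹ n̂) = -0.322428+0.000000i

Re=-0.3224 Im=0.0000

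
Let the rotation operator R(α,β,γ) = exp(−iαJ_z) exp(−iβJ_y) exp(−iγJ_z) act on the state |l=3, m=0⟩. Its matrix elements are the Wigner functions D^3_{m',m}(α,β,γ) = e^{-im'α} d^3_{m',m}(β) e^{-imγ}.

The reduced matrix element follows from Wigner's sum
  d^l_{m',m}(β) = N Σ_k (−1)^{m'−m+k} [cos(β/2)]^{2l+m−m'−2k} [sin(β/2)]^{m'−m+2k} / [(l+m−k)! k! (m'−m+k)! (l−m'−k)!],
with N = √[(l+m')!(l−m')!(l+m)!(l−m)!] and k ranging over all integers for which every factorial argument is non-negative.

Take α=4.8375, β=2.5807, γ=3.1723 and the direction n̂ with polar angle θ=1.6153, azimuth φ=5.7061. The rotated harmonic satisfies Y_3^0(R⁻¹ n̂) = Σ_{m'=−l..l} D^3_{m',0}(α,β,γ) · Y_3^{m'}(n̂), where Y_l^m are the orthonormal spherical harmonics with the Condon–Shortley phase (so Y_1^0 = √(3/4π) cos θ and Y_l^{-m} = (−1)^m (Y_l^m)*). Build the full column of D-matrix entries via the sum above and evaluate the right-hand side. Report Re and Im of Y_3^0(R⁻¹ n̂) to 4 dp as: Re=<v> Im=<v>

Re=-0.3233 Im=0.0000

Need the full column D^3_{m',0} for m'=−3..3 at α=4.8375, β=2.5807, γ=3.1723.
cos(β/2)=0.276785, sin(β/2)=0.960932
d^3_{-3,0}: single k=3 term ⇒ +0.084143;  D = -0.030845+0.078286i
d^3_{-2,0}: k∈[2..3] ⇒ +0.029683 -0.357779 = -0.328096;  D = +0.317878+0.081243i
d^3_{-1,0}: k∈[1..3] ⇒ +0.005407 -0.195531 +0.785590 = +0.595466;  D = +0.074305-0.590812i
d^3_{0,0}: k∈[0..3] ⇒ +0.000450 -0.048775 +0.587891 -0.787328 = -0.247762;  D = -0.247762+0.000000i
d^3_{1,0}: k∈[0..2] ⇒ -0.005407 +0.195531 -0.785590 = -0.595466;  D = -0.074305-0.590812i
d^3_{2,0}: k∈[0..1] ⇒ +0.029683 -0.357779 = -0.328096;  D = +0.317878-0.081243i
d^3_{3,0}: single k=0 term ⇒ -0.084143;  D = +0.030845+0.078286i
Y_3^{m'}(θ=1.6153,φ=5.7061) and Σ D·Y over m':
  (-0.0308+0.0783i)·(-0.0665+0.4106i)  (+0.3179+0.0812i)·(-0.0184-0.0415i)  (+0.0743-0.5908i)·(-0.2679-0.1744i)  (-0.2478+0.0000i)·(+0.0496+0.0000i)  (-0.0743-0.5908i)·(+0.2679-0.1744i)  (+0.3179-0.0812i)·(-0.0184+0.0415i)  (+0.0308+0.0783i)·(+0.0665+0.4106i)
Y_3^0(R⁻¹ n̂) = -0.323318+0.000000i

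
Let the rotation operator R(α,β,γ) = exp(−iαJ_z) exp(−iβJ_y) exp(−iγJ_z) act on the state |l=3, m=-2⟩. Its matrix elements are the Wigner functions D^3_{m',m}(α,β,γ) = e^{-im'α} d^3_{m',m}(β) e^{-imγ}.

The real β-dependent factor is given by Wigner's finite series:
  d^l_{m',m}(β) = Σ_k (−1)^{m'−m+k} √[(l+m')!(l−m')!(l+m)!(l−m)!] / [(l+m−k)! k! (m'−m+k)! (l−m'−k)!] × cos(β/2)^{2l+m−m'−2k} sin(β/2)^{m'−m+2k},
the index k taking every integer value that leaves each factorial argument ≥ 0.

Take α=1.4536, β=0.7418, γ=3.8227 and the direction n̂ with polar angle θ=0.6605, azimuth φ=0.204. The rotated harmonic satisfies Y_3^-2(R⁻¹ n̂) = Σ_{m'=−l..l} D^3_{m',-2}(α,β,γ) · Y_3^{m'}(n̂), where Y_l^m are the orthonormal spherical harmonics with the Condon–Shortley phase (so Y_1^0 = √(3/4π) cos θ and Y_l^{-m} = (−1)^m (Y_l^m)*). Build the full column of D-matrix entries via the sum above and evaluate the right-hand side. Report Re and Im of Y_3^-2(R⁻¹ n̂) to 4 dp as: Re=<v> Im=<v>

Re=0.2962 Im=-0.2014

Need the full column D^3_{m',-2} for m'=−3..3 at α=1.4536, β=0.7418, γ=3.8227.
cos(β/2)=0.932002, sin(β/2)=0.362454
d^3_{-3,-2}: single k=1 term ⇒ +0.624327;  D = +0.528908-0.331724i
d^3_{-2,-2}: k∈[0..1] ⇒ +0.655390 -0.495614 = +0.159776;  D = -0.068485-0.144355i
d^3_{-1,-2}: k∈[0..1] ⇒ -0.806003 +0.243803 = -0.562199;  D = +0.532629-0.179930i
d^3_{0,-2}: k∈[0..1] ⇒ +0.542917 -0.082112 = +0.460805;  D = +0.095420+0.450818i
d^3_{1,-2}: k∈[0..1] ⇒ -0.243803 +0.018437 = -0.225367;  D = -0.224426+0.020567i
d^3_{2,-2}: k∈[0..1] ⇒ +0.074958 -0.002267 = +0.072690;  D = +0.001876-0.072666i
d^3_{3,-2}: single k=0 term ⇒ -0.014281;  D = +0.014135+0.002035i
Y_3^{m'}(θ=0.6605,φ=0.204) and Σ D·Y over m':
  (+0.5289-0.3317i)·(+0.0789-0.0554i)  (-0.0685-0.1444i)·(+0.2788-0.1205i)  (+0.5326-0.1799i)·(+0.4112-0.0851i)  (+0.0954+0.4508i)·(+0.0348+0.0000i)  (-0.2244+0.0206i)·(-0.4112-0.0851i)  (+0.0019-0.0727i)·(+0.2788+0.1205i)  (+0.0141+0.0020i)·(-0.0789-0.0554i)
Y_3^-2(R⁻¹ n̂) = +0.296226-0.201406i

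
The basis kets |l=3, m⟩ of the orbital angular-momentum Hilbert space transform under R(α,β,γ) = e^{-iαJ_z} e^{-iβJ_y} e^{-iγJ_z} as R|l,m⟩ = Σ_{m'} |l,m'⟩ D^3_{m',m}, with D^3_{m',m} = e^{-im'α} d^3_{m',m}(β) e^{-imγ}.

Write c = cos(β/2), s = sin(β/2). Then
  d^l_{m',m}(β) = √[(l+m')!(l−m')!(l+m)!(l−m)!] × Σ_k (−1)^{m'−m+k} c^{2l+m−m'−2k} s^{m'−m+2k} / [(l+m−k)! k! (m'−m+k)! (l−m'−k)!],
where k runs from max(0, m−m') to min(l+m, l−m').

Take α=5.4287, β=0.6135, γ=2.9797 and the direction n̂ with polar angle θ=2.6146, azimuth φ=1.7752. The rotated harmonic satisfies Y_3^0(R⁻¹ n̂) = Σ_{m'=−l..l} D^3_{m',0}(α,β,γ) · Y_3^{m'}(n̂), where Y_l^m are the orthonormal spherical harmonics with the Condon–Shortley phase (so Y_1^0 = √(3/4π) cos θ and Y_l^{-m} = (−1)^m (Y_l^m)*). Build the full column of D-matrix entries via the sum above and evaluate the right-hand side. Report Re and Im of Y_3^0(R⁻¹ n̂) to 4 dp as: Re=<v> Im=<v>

Re=-0.5726 Im=0.0000

Need the full column D^3_{m',0} for m'=−3..3 at α=5.4287, β=0.6135, γ=2.9797.
cos(β/2)=0.953320, sin(β/2)=0.301962
d^3_{-3,0}: single k=3 term ⇒ +0.106681;  D = -0.089344-0.058297i
d^3_{-2,0}: k∈[2..3] ⇒ +0.412496 -0.041385 = +0.371111;  D = -0.051115-0.367574i
d^3_{-1,0}: k∈[1..3] ⇒ +0.823638 -0.247905 +0.008291 = +0.584024;  D = +0.383474-0.440490i
d^3_{0,0}: k∈[0..3] ⇒ +0.750641 -0.677800 +0.068003 -0.000758 = +0.140086;  D = +0.140086+0.000000i
d^3_{1,0}: k∈[0..2] ⇒ -0.823638 +0.247905 -0.008291 = -0.584024;  D = -0.383474-0.440490i
d^3_{2,0}: k∈[0..1] ⇒ +0.412496 -0.041385 = +0.371111;  D = -0.051115+0.367574i
d^3_{3,0}: single k=0 term ⇒ -0.106681;  D = +0.089344-0.058297i
Y_3^{m'}(θ=2.6146,φ=1.7752) and Σ D·Y over m':
  (-0.0893-0.0583i)·(+0.0305+0.0434i)  (-0.0511-0.3676i)·(+0.2050-0.0888i)  (+0.3835-0.4405i)·(-0.0902-0.4353i)  (+0.1401+0.0000i)·(-0.2372+0.0000i)  (-0.3835-0.4405i)·(+0.0902-0.4353i)  (-0.0511+0.3676i)·(+0.2050+0.0888i)  (+0.0893-0.0583i)·(-0.0305+0.0434i)
Y_3^0(R⁻¹ n̂) = -0.572606-0.000000i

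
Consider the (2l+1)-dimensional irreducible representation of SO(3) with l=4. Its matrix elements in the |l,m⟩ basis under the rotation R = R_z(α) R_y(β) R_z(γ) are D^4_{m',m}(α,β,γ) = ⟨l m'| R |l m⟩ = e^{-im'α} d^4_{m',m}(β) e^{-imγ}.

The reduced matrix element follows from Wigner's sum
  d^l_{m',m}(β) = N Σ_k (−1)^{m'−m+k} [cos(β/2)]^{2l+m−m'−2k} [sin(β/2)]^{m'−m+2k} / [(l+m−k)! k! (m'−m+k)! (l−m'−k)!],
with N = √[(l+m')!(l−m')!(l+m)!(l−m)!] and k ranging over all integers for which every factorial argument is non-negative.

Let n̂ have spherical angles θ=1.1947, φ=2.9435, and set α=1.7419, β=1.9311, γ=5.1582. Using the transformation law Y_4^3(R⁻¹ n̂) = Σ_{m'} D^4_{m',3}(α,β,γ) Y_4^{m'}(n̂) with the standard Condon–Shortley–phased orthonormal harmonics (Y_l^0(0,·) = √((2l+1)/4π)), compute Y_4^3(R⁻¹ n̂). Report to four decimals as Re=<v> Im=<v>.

Need the full column D^4_{m',3} for m'=−4..4 at α=1.7419, β=1.9311, γ=5.1582.
cos(β/2)=0.568965, sin(β/2)=0.822362
d^4_{-4,3}: single k=7 term ⇒ +0.409328;  D = -0.248702-0.325110i
d^4_{-3,3}: k∈[6..7] ⇒ +0.700885 -0.209172 = +0.491713;  D = -0.333972+0.360893i
d^4_{-2,3}: k∈[5..6] ⇒ +0.777600 -0.541490 = +0.236110;  D = +0.198068+0.128518i
d^4_{-1,3}: k∈[4..5] ⇒ +0.634034 -0.794729 = -0.160695;  D = -0.063238+0.147729i
d^4_{0,3}: k∈[3..4] ⇒ +0.392355 -0.819662 = -0.427307;  D = +0.415725+0.098815i
d^4_{1,3}: k∈[2..3] ⇒ +0.182099 -0.634034 = -0.451934;  D = +0.028119-0.451059i
d^4_{2,3}: k∈[1..2] ⇒ +0.059391 -0.372221 = -0.312829;  D = -0.310978+0.033982i
d^4_{3,3}: k∈[0..1] ⇒ +0.010982 -0.160596 = -0.149614;  D = +0.041339+0.143790i
d^4_{4,3}: single k=0 term ⇒ -0.044896;  D = +0.040406-0.019571i
Y_4^{m'}(θ=1.1947,φ=2.9435) and Σ D·Y over m':
  (-0.2487-0.3251i)·(+0.2325+0.2358i)  (-0.3340+0.3609i)·(-0.3065-0.2071i)  (+0.1981+0.1285i)·(-0.0149-0.0062i)  (-0.0632+0.1477i)·(+0.3257+0.0654i)  (+0.4157+0.0988i)·(-0.0434+0.0000i)  (+0.0281-0.4511i)·(-0.3257+0.0654i)  (-0.3110+0.0340i)·(-0.0149+0.0062i)  (+0.0413+0.1438i)·(+0.3065-0.2071i)  (+0.0404-0.0196i)·(+0.2325-0.2358i)
Y_4^3(R⁻¹ n̂) = +0.217473+0.028621i

Re=0.2175 Im=0.0286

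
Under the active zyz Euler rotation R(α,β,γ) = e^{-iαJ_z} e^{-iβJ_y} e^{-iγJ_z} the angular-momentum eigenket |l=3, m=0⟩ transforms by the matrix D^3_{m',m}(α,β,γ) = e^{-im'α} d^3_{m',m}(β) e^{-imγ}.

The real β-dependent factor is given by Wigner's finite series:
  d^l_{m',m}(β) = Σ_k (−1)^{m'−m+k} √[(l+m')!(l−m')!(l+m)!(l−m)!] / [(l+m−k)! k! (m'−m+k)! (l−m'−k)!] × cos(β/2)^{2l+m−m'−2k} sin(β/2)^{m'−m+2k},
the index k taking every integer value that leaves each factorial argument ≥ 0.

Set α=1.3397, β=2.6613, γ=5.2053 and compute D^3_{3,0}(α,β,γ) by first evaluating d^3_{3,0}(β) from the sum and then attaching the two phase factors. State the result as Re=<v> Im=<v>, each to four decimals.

Re=0.0352 Im=-0.0424

Split into d^3_{3,0}(β=2.6613) × two z-phases.
Half-angle: c=0.237845, s=0.971303. N=√(720·1·6·6)=160.996894
k: max(0,(0)−(3))=0 … min(3+(0),3−(3))=0
  k=0: (−1)^3·160.9969/(36)·0.2378^3·0.9713^3 = -0.055139
d^3_{3,0}(2.6613) = -0.055139
D = (-0.639070+0.769148i)·(-0.055139)·(+1.000000+0.000000i) = +0.035238-0.042410i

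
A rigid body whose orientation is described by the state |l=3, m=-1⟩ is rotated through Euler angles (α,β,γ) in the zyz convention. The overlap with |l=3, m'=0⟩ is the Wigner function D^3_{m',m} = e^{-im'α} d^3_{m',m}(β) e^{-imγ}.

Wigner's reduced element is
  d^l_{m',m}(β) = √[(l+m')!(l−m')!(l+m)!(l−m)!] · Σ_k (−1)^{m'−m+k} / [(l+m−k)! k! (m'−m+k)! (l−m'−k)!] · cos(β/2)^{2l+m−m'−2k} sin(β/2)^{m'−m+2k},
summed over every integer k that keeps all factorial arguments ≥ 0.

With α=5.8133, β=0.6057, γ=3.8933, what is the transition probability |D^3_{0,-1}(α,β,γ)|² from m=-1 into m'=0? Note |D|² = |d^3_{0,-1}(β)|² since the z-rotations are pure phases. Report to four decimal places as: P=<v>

P=0.3441

First d^3_{0,-1}(β=0.6057), then the phase factors e^{-i(0)α} and e^{-i(-1)γ}:
c=cos(0.6057/2)=0.954490, s=sin(0.6057/2)=0.298242; N=√[6·6·2·24]=41.569219
Admissible k: 0..2 (factorial args all ≥0)
  k=0: (−1)^1·41.5692/(12)·0.9545^5·0.2982^1 = -0.818496
  k=1: (−1)^2·41.5692/(4)·0.9545^3·0.2982^3 = +0.239735
  k=2: (−1)^3·41.5692/(12)·0.9545^1·0.2982^5 = -0.007802
d^3_{0,-1}(0.6057) = -0.818496 +0.239735 -0.007802 = -0.586563
|D^3_{0,-1}|² = |d^3_{0,-1}(β)|² = (-0.586563)² = 0.344056 (the z-rotation phases have unit modulus)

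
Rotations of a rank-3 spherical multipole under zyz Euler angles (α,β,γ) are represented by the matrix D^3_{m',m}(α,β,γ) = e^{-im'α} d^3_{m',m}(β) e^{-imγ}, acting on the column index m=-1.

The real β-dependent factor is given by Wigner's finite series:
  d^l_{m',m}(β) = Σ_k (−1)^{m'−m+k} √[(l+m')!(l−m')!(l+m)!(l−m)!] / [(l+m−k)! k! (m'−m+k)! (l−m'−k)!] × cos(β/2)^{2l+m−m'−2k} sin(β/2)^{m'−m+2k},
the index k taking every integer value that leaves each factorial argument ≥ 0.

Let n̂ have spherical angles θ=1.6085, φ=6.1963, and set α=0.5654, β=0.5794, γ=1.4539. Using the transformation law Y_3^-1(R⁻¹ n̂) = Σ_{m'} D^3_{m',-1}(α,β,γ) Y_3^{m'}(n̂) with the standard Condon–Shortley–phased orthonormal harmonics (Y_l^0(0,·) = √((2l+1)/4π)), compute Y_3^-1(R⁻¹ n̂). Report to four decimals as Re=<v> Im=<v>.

Need the full column D^3_{m',-1} for m'=−3..3 at α=0.5654, β=0.5794, γ=1.4539.
cos(β/2)=0.958330, sin(β/2)=0.285665
d^3_{-3,-1}: single k=2 term ⇒ +0.266574;  D = -0.266565-0.002268i
d^3_{-2,-1}: k∈[1..2] ⇒ +0.730182 -0.129761 = +0.600421;  D = -0.509698+0.317353i
d^3_{-1,-1}: k∈[0..2] ⇒ +0.774621 -0.550634 +0.036695 = +0.260683;  D = -0.113037+0.234900i
d^3_{0,-1}: k∈[0..2] ⇒ -0.799874 +0.213219 -0.006315 = -0.592970;  D = -0.069158-0.588924i
d^3_{1,-1}: k∈[0..2] ⇒ +0.412975 -0.048927 +0.000543 = +0.364592;  D = +0.229903+0.282970i
d^3_{2,-1}: k∈[0..1] ⇒ -0.129761 +0.005765 = -0.123996;  D = -0.117580-0.039370i
d^3_{3,-1}: single k=0 term ⇒ +0.023687;  D = +0.022995-0.005683i
Y_3^{m'}(θ=1.6085,φ=6.1963) and Σ D·Y over m':
  (-0.2666-0.0023i)·(+0.4023+0.1073i)  (-0.5097+0.3174i)·(-0.0379-0.0067i)  (-0.1130+0.2349i)·(-0.3194-0.0278i)  (-0.0692-0.5889i)·(+0.0421+0.0000i)  (+0.2299+0.2830i)·(+0.3194-0.0278i)  (-0.1176-0.0394i)·(-0.0379+0.0067i)  (+0.0230-0.0057i)·(-0.4023+0.1073i)
Y_3^-1(R⁻¹ n̂) = +0.031561-0.045375i

Re=0.0316 Im=-0.0454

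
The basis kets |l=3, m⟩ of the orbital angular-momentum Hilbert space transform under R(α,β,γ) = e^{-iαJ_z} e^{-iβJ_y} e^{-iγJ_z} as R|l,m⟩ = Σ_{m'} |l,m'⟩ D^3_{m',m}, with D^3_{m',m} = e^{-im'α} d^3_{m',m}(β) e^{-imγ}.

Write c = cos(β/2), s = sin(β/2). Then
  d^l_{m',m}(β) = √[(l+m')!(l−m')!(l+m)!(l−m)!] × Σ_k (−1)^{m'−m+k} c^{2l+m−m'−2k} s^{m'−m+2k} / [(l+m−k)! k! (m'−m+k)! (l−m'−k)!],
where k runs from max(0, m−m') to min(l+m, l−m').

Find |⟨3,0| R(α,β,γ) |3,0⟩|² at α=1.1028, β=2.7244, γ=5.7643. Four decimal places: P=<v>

D^3_{0,0}(1.1028,2.7244,5.7643) = e^{-i·0·1.1028}·d^3_{0,0}(2.7244)·e^{-i·0·5.7643}. Compute d first:
Half-angle: c=0.207087, s=0.978323. N=√(6·6·6·6)=36.000000
k∈{0,1,2,3} keeps every argument non-negative
  k=0: (−1)^0·36.0000/(36)·0.2071^6·0.9783^0 = +0.000079
  k=1: (−1)^1·36.0000/(4)·0.2071^4·0.9783^2 = -0.015842
  k=2: (−1)^2·36.0000/(4)·0.2071^2·0.9783^4 = +0.353570
  k=3: (−1)^3·36.0000/(36)·0.2071^0·0.9783^6 = -0.876784
d^3_{0,0}(2.7244) = +0.000079 -0.015842 +0.353570 -0.876784 = -0.538977
|D^3_{0,0}|² = |d^3_{0,0}(β)|² = (-0.538977)² = 0.290496 (the z-rotation phases have unit modulus)

P=0.2905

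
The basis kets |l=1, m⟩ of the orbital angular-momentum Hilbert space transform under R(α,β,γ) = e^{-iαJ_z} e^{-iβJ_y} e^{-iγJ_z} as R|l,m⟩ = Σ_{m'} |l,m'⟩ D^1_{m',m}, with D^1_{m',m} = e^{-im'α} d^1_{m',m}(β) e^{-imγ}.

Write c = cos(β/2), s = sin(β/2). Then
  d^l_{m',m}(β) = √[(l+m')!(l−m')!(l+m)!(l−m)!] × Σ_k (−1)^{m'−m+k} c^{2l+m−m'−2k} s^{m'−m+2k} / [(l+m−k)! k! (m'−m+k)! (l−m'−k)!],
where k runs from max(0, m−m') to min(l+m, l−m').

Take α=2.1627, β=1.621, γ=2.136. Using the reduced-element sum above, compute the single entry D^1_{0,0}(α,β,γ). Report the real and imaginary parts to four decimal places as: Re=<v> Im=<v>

Re=-0.0502 Im=0.0000

Split into d^1_{0,0}(β=1.621) × two z-phases.
With c≡cos(β/2)=0.689136 and s≡sin(β/2)=0.724632, N=[1·1·1·1]^{1/2}=1.000000
Admissible k: 0..1 (factorial args all ≥0)
  k=0: (−1)^0·1.0000/(1)·0.6891^2·0.7246^0 = +0.474909
  k=1: (−1)^1·1.0000/(1)·0.6891^0·0.7246^2 = -0.525091
d^1_{0,0}(1.621) = +0.474909 -0.525091 = -0.050183
D = (+1.000000+0.000000i)·(-0.050183)·(+1.000000+0.000000i) = -0.050183+0.000000i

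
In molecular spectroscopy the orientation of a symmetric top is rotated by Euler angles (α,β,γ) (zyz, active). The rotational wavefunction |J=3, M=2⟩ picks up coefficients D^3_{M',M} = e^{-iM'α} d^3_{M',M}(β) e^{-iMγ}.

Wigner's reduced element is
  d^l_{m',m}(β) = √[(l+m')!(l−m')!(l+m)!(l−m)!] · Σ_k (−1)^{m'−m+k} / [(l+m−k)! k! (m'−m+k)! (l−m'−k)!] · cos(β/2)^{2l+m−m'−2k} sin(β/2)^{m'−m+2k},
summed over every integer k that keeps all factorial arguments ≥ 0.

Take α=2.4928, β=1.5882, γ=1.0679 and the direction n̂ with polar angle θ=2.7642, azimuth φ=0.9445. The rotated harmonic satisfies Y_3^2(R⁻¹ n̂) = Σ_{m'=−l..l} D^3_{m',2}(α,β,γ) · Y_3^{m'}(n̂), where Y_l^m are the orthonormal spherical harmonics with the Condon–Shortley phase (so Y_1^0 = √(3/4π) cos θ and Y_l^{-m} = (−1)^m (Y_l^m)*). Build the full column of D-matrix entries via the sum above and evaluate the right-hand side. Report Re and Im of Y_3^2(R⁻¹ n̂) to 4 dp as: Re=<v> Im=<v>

Re=-0.0242 Im=-0.0062

Need the full column D^3_{m',2} for m'=−3..3 at α=2.4928, β=1.5882, γ=1.0679.
cos(β/2)=0.700927, sin(β/2)=0.713233
d^3_{-3,2}: single k=5 term ⇒ +0.316888;  D = +0.186747-0.256015i
d^3_{-2,2}: k∈[4..5] ⇒ +0.635684 -0.131640 = +0.504044;  D = -0.482738+0.144998i
d^3_{-1,2}: k∈[3..4] ⇒ +0.790210 -0.409101 = +0.381110;  D = +0.357081+0.133184i
d^3_{0,2}: k∈[2..3] ⇒ +0.672535 -0.696357 = -0.023823;  D = +0.012755+0.020120i
d^3_{1,2}: k∈[1..2] ⇒ +0.381589 -0.790210 = -0.408622;  D = +0.034198-0.407188i
d^3_{2,2}: k∈[0..1] ⇒ +0.118587 -0.613937 = -0.495350;  D = -0.331286+0.368268i
d^3_{3,2}: single k=0 term ⇒ -0.295577;  D = +0.290290-0.055655i
Y_3^{m'}(θ=2.7642,φ=0.9445) and Σ D·Y over m':
  (+0.1867-0.2560i)·(-0.0199-0.0063i)  (-0.4827+0.1450i)·(+0.0404+0.1225i)  (+0.3571+0.1332i)·(+0.2318-0.3204i)  (+0.0128+0.0201i)·(-0.4583+0.0000i)  (+0.0342-0.4072i)·(-0.2318-0.3204i)  (-0.3313+0.3683i)·(+0.0404-0.1225i)  (+0.2903-0.0557i)·(+0.0199-0.0063i)
Y_3^2(R⁻¹ n̂) = -0.024206-0.006206i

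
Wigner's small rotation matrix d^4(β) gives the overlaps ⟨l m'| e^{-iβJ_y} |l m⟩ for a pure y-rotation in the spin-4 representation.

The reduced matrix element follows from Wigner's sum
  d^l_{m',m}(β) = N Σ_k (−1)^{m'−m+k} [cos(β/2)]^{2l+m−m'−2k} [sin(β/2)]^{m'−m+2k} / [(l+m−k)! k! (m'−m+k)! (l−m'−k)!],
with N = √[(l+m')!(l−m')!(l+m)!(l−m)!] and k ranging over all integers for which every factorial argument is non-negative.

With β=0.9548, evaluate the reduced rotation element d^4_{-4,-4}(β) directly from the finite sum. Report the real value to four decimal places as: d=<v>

d=0.3873

d^4_{-4,-4}(β=0.9548) via Wigner's sum:
c=cos(0.9548/2)=0.888193, s=sin(0.9548/2)=0.459471; N=√[1·40320·1·40320]=40320.000000
Admissible k: 0..0 (factorial args all ≥0)
  k=0: (−1)^0·40320.0000/(40320)·0.8882^8·0.4595^0 = +0.387308
d^4_{-4,-4}(0.9548) = +0.387308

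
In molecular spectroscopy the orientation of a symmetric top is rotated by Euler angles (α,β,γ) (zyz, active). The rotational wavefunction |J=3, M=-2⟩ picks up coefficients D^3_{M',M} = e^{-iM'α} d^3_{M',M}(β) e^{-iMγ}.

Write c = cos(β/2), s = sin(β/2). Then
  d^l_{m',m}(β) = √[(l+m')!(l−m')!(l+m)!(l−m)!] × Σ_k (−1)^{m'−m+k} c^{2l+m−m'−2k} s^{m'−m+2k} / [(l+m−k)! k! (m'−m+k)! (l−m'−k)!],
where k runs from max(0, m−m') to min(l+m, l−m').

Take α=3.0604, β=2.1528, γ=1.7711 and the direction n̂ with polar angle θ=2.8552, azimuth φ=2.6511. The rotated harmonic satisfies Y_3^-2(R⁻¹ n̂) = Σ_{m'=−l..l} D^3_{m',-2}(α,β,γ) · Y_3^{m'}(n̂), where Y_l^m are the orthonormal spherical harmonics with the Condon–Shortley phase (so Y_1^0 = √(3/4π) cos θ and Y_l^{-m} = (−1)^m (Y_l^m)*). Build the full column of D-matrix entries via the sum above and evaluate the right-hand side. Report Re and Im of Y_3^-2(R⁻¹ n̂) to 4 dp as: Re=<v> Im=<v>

Re=-0.2511 Im=-0.2286

Need the full column D^3_{m',-2} for m'=−3..3 at α=3.0604, β=2.1528, γ=1.7711.
cos(β/2)=0.474500, sin(β/2)=0.880255
d^3_{-3,-2}: single k=1 term ⇒ +0.051864;  D = +0.051226+0.008111i
d^3_{-2,-2}: k∈[0..1] ⇒ +0.011414 -0.196396 = -0.184983;  D = +0.179759+0.043651i
d^3_{-1,-2}: k∈[0..1] ⇒ -0.066956 +0.460856 = +0.393900;  D = +0.373976+0.123689i
d^3_{0,-2}: k∈[0..1] ⇒ +0.215141 -0.740403 = -0.525262;  D = +0.483674+0.204840i
d^3_{1,-2}: k∈[0..1] ⇒ -0.460856 +0.793012 = +0.332156;  D = +0.294344+0.153913i
d^3_{2,-2}: k∈[0..1] ⇒ +0.675893 -0.465213 = +0.210680;  D = -0.178164-0.112444i
d^3_{3,-2}: single k=0 term ⇒ -0.614265;  D = -0.491159-0.368895i
Y_3^{m'}(θ=2.8552,φ=2.6511) and Σ D·Y over m':
  (+0.0512+0.0081i)·(-0.0009-0.0094i)  (+0.1798+0.0437i)·(-0.0435-0.0650i)  (+0.3740+0.1237i)·(-0.2900-0.1549i)  (+0.4837+0.2048i)·(-0.5731+0.0000i)  (+0.2943+0.1539i)·(+0.2900-0.1549i)  (-0.1782-0.1124i)·(-0.0435+0.0650i)  (-0.4912-0.3689i)·(+0.0009-0.0094i)
Y_3^-2(R⁻¹ n̂) = -0.251107-0.228643i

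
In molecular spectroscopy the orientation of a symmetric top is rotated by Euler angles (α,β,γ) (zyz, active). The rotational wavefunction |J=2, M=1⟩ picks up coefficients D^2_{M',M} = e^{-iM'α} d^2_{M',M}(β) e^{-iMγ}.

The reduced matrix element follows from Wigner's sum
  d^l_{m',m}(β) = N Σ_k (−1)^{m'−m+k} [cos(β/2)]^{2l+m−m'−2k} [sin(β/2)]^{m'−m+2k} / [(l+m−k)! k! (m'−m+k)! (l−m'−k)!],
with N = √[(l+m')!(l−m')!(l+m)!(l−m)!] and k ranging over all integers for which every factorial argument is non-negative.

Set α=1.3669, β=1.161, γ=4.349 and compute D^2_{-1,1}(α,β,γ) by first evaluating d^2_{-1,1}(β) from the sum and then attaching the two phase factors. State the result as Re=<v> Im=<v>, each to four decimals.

Re=-0.5336 Im=-0.0858

First d^2_{-1,1}(β=1.161), then the phase factors e^{-i(-1)α} and e^{-i(1)γ}:
c=cos(1.161/2)=0.836189, s=sin(1.161/2)=0.548442; N=√[1·6·6·1]=6.000000
k: max(0,(1)−(-1))=2 … min(2+(1),2−(-1))=3
  k=2: (−1)^0·6.0000/(2)·0.8362^2·0.5484^2 = +0.630945
  k=3: (−1)^1·6.0000/(6)·0.8362^0·0.5484^4 = -0.090474
d^2_{-1,1}(1.161) = +0.630945 -0.090474 = +0.540471
Attach z-rotation phases: D = e^{-i(-1)(1.3669)}·(+0.540471)·e^{-i(1)(4.349)} = -0.533611-0.085836i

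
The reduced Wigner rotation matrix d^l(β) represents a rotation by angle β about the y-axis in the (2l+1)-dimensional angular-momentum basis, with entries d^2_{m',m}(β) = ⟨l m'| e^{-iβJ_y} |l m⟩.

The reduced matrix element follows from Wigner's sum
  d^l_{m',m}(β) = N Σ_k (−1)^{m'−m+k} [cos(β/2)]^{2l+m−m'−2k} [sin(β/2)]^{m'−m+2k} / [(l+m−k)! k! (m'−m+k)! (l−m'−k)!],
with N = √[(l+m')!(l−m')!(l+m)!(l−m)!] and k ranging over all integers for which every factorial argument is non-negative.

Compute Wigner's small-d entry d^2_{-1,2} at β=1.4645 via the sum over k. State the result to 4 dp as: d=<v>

d^2_{-1,2}(β=1.4645) via Wigner's sum:
c=cos(1.4645/2)=0.743672, s=sin(1.4645/2)=0.668545; N=√[1·6·24·1]=12.000000
k∈{3} keeps every argument non-negative
  k=3: (−1)^0·12.0000/(6)·0.7437^1·0.6685^3 = +0.444429
d^2_{-1,2}(1.4645) = +0.444429

d=0.4444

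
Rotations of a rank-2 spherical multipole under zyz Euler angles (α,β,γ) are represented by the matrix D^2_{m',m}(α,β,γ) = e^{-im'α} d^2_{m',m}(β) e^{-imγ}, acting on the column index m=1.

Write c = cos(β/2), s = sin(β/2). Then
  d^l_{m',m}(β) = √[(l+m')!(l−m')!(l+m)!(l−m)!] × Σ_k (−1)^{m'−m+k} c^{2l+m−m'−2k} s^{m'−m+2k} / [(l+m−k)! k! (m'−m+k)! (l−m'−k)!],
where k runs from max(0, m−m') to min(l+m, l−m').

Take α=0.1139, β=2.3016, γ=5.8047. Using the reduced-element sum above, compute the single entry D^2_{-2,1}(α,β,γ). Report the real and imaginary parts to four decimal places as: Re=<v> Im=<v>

Re=0.4723 Im=0.4029

Split into d^2_{-2,1}(β=2.3016) × two z-phases.
With c≡cos(β/2)=0.407757 and s≡sin(β/2)=0.913090, N=[1·24·6·1]^{1/2}=12.000000
Admissible k: 3..3 (factorial args all ≥0)
  k=3: (−1)^0·12.0000/(6)·0.4078^1·0.9131^3 = +0.620830
d^2_{-2,1}(2.3016) = +0.620830
D = (+0.974166+0.225835i)·(+0.620830)·(+0.887693+0.460435i) = +0.472314+0.402926i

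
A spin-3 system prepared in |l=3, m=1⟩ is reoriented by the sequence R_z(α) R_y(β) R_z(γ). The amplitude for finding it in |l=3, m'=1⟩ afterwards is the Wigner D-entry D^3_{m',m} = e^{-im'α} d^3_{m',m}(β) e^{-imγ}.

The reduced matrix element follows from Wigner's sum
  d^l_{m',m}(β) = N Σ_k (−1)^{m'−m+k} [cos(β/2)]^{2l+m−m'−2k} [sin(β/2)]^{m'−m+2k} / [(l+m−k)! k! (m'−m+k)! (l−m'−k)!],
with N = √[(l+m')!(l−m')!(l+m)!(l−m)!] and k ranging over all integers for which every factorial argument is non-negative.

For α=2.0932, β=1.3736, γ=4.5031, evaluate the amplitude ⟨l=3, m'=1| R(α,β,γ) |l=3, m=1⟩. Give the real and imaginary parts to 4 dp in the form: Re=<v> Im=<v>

First d^3_{1,1}(β=1.3736), then the phase factors e^{-i(1)α} and e^{-i(1)γ}:
With c≡cos(β/2)=0.773279 and s≡sin(β/2)=0.634066, N=[24·2·24·2]^{1/2}=48.000000
k∈{0,1,2} keeps every argument non-negative
  k=0: (−1)^0·48.0000/(48)·0.7733^6·0.6341^0 = +0.213805
  k=1: (−1)^1·48.0000/(6)·0.7733^4·0.6341^2 = -1.150015
  k=2: (−1)^2·48.0000/(8)·0.7733^2·0.6341^4 = +0.579911
d^3_{1,1}(1.3736) = +0.213805 -1.150015 +0.579911 = -0.356300
Phases: e^{-i·(1)·2.0932}=-0.498965-0.866622i, e^{-i·(1)·4.5031}=-0.207764+0.978179i ⇒ D=-0.338976+0.109749i

Re=-0.3390 Im=0.1097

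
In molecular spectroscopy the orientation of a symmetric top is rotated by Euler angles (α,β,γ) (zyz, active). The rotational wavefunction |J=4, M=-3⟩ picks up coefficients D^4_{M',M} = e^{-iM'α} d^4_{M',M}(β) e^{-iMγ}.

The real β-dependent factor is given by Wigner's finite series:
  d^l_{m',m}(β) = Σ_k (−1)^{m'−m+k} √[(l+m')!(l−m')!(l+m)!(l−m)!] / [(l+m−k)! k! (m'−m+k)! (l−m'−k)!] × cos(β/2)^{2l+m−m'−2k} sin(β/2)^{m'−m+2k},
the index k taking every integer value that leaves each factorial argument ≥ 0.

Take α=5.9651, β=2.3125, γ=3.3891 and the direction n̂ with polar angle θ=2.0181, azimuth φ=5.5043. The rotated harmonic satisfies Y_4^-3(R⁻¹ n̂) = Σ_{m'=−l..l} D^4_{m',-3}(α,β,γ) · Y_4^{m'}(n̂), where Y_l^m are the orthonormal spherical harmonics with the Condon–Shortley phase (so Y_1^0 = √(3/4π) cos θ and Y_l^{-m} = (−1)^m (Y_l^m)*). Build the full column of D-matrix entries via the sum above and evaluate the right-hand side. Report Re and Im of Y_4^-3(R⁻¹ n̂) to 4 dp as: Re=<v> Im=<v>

Re=-0.0819 Im=-0.0712

Need the full column D^4_{m',-3} for m'=−4..4 at α=5.9651, β=2.3125, γ=3.3891.
cos(β/2)=0.402775, sin(β/2)=0.915299
d^4_{-4,-3}: single k=1 term ⇒ +0.004452;  D = -0.003842+0.002250i
d^4_{-3,-3}: k∈[0..1] ⇒ +0.000693 -0.025038 = -0.024345;  D = +0.023802-0.005116i
d^4_{-2,-3}: k∈[0..1] ⇒ -0.005889 +0.091240 = +0.085351;  D = -0.084869-0.009060i
d^4_{-1,-3}: k∈[0..1] ⇒ +0.028390 -0.244354 = -0.215964;  D = +0.196802+0.088936i
d^4_{0,-3}: k∈[0..1] ⇒ -0.096175 +0.496668 = +0.400492;  D = -0.295069-0.270792i
d^4_{1,-3}: k∈[0..1] ⇒ +0.244354 -0.757134 = -0.512780;  D = +0.250412+0.447479i
d^4_{2,-3}: k∈[0..1] ⇒ -0.471180 +0.811087 = +0.339907;  D = -0.064896-0.333654i
d^4_{3,-3}: k∈[0..1] ⇒ +0.667730 -0.492611 = +0.175118;  D = +0.022003-0.173731i
d^4_{4,-3}: single k=0 term ⇒ -0.613124;  D = -0.263408+0.553659i
Y_4^{m'}(θ=2.0181,φ=5.5043) and Σ D·Y over m':
  (-0.0038+0.0022i)·(-0.2923+0.0076i)  (+0.0238-0.0051i)·(+0.2750-0.2860i)  (-0.0849-0.0091i)·(+0.0011+0.0842i)  (+0.1968+0.0889i)·(+0.2220+0.2191i)  (-0.2951-0.2708i)·(-0.1468+0.0000i)  (+0.2504+0.4475i)·(-0.2220+0.2191i)  (-0.0649-0.3337i)·(+0.0011-0.0842i)  (+0.0220-0.1737i)·(-0.2750-0.2860i)  (-0.2634+0.5537i)·(-0.2923-0.0076i)
Y_4^-3(R⁻¹ n̂) = -0.081929-0.071173i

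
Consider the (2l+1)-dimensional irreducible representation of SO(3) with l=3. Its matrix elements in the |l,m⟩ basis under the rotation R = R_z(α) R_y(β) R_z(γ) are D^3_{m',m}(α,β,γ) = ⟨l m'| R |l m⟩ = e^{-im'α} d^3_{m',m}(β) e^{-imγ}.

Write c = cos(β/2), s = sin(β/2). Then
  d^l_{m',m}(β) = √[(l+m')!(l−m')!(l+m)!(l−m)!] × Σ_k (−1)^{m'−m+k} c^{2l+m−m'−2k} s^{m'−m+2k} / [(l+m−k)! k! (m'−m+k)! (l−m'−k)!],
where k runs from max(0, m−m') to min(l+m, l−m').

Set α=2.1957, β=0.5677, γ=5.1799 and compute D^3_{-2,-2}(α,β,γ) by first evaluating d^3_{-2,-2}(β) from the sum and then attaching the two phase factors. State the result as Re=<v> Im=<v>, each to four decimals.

Split into d^3_{-2,-2}(β=0.5677) × two z-phases.
With c≡cos(β/2)=0.959984 and s≡sin(β/2)=0.280054, N=[1·120·1·120]^{1/2}=120.000000
The bounds max(0,m−m')=0 and min(l+m,l−m')=1 give 2 terms
  k=0: (−1)^0·120.0000/(120)·0.9600^6·0.2801^0 = +0.782681
  k=1: (−1)^1·120.0000/(24)·0.9600^4·0.2801^2 = -0.333050
d^3_{-2,-2}(0.5677) = +0.782681 -0.333050 = +0.449631
Attach z-rotation phases: D = e^{-i(-2)(2.1957)}·(+0.449631)·e^{-i(-2)(5.1799)} = -0.259063+0.367498i

Re=-0.2591 Im=0.3675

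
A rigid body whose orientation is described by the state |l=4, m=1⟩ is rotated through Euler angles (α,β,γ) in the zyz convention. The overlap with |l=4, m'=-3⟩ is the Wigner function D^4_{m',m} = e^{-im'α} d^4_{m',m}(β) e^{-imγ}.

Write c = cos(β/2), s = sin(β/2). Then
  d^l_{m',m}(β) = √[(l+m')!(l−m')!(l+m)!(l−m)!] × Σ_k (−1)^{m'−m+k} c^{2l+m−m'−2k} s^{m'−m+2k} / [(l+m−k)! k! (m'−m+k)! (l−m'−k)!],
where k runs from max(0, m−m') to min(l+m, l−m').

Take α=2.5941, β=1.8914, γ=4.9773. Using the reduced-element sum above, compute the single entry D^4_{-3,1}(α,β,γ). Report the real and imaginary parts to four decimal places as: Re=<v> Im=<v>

Split into d^4_{-3,1}(β=1.8914) × two z-phases.
Half-angle: c=0.585175, s=0.810907. N=√(1·5040·120·6)=1904.940944
k: max(0,(1)−(-3))=4 … min(4+(1),4−(-3))=5
  k=4: (−1)^0·1904.9409/(144)·0.5852^4·0.8109^4 = +0.670729
  k=5: (−1)^1·1904.9409/(240)·0.5852^2·0.8109^6 = -0.772801
d^4_{-3,1}(1.8914) = +0.670729 -0.772801 = -0.102073
Phases: e^{-i·(-3)·2.5941}=+0.071620+0.997432i, e^{-i·(1)·4.9773}=+0.261823+0.965116i ⇒ D=+0.096345-0.033712i

Re=0.0963 Im=-0.0337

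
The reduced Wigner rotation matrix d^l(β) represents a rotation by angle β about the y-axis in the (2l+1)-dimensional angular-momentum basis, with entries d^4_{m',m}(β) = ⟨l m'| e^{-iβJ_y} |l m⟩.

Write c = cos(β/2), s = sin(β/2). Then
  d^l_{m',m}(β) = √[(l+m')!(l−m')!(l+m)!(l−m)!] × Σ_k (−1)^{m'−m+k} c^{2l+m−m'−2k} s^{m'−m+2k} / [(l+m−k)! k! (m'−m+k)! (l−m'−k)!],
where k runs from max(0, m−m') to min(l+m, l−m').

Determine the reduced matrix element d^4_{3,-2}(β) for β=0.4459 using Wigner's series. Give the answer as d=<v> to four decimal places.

d=-0.0054

d^4_{3,-2}(β=0.4459) via Wigner's sum:
With c≡cos(β/2)=0.975249 and s≡sin(β/2)=0.221108, N=[5040·1·2·720]^{1/2}=2693.993318
Admissible k: 0..1 (factorial args all ≥0)
  k=0: (−1)^5·2693.9933/(240)·0.9752^3·0.2211^5 = -0.005502
  k=1: (−1)^6·2693.9933/(720)·0.9752^1·0.2211^7 = +0.000094
d^4_{3,-2}(0.4459) = -0.005502 +0.000094 = -0.005408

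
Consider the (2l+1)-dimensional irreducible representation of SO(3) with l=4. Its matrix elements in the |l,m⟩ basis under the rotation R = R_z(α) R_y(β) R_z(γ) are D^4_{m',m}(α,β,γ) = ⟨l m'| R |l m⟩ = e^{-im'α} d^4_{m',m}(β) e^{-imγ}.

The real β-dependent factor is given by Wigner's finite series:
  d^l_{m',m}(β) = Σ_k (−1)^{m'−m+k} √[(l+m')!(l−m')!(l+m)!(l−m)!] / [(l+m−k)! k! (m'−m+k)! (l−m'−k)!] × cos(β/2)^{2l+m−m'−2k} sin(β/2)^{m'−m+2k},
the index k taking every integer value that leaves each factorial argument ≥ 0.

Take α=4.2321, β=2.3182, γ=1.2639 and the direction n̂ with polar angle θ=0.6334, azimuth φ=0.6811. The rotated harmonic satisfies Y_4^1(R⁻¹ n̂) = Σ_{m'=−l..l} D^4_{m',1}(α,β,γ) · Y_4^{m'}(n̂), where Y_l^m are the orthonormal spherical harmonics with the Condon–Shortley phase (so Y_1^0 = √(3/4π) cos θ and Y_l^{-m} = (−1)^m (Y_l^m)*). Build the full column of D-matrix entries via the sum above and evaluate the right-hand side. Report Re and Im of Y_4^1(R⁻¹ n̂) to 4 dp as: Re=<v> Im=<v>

Re=0.2303 Im=0.4136

Need the full column D^4_{m',1} for m'=−4..4 at α=4.2321, β=2.3182, γ=1.2639.
cos(β/2)=0.400164, sin(β/2)=0.916443
d^4_{-4,1}: single k=5 term ⇒ +0.309983;  D = -0.309690+0.013469i
d^4_{-3,1}: k∈[4..5] ⇒ +0.239274 -0.752976 = -0.513702;  D = -0.217329+0.465465i
d^4_{-2,1}: k∈[3..5] ⇒ +0.111693 -0.878719 +0.921752 = +0.154726;  D = +0.094091+0.122829i
d^4_{-1,1}: k∈[2..5] ⇒ +0.034486 -0.542623 +1.422991 -0.497559 = +0.417295;  D = -0.411037+0.071994i
d^4_{0,1}: k∈[1..4] ⇒ +0.006734 -0.211922 +1.111501 -0.971612 = -0.065298;  D = -0.019727+0.062247i
d^4_{1,1}: k∈[0..3] ⇒ +0.000658 -0.051729 +0.542623 -0.948660 = -0.457109;  D = -0.322647-0.323802i
d^4_{2,1}: k∈[0..2] ⇒ -0.006389 +0.167539 -0.585813 = -0.424662;  D = +0.405276-0.126843i
d^4_{3,1}: k∈[0..1] ⇒ +0.027372 -0.239274 = -0.211902;  D = -0.037304+0.208592i
d^4_{4,1}: single k=0 term ⇒ -0.059102;  D = -0.046790-0.036108i
Y_4^{m'}(θ=0.6334,φ=0.6811) and Σ D·Y over m':
  (-0.3097+0.0135i)·(-0.0497-0.0220i)  (-0.2173+0.4655i)·(-0.0952-0.1863i)  (+0.0941+0.1228i)·(+0.0861-0.4068i)  (-0.4110+0.0720i)·(+0.2714-0.2199i)  (-0.0197+0.0622i)·(-0.1817+0.0000i)  (-0.3226-0.3238i)·(-0.2714-0.2199i)  (+0.4053-0.1268i)·(+0.0861+0.4068i)  (-0.0373+0.2086i)·(+0.0952-0.1863i)  (-0.0468-0.0361i)·(-0.0497+0.0220i)
Y_4^1(R⁻¹ n̂) = +0.230259+0.413579i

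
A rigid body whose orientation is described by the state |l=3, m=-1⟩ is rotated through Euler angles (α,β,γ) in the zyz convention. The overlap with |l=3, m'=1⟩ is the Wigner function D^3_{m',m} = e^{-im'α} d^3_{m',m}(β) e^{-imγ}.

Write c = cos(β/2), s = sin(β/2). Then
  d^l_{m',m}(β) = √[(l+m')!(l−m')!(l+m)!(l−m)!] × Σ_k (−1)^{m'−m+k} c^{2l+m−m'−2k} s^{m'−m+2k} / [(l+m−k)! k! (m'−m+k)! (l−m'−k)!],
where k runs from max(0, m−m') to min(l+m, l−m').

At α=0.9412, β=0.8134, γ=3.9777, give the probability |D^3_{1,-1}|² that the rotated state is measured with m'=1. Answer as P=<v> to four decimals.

P=0.2567

Split into d^3_{1,-1}(β=0.8134) × two z-phases.
Half-angle: c=0.918431, s=0.395581. N=√(24·2·2·24)=48.000000
The bounds max(0,m−m')=0 and min(l+m,l−m')=2 give 3 terms
  k=0: (−1)^2·48.0000/(8)·0.9184^4·0.3956^2 = +0.668048
  k=1: (−1)^3·48.0000/(6)·0.9184^2·0.3956^4 = -0.165243
  k=2: (−1)^4·48.0000/(48)·0.9184^0·0.3956^6 = +0.003832
d^3_{1,-1}(0.8134) = +0.668048 -0.165243 +0.003832 = +0.506637
|D^3_{1,-1}|² = |d^3_{1,-1}(β)|² = (+0.506637)² = 0.256681 (the z-rotation phases have unit modulus)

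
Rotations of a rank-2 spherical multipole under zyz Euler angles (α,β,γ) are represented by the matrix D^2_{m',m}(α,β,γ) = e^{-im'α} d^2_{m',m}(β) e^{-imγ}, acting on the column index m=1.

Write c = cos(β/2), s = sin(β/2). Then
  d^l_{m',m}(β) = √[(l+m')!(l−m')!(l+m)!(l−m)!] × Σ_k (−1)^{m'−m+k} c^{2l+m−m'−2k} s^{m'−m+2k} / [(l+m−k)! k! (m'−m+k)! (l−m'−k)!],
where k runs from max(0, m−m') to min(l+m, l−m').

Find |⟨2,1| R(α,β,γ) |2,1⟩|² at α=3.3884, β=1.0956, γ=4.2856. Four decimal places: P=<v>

Split into d^2_{1,1}(β=1.0956) × two z-phases.
With c≡cos(β/2)=0.853672 and s≡sin(β/2)=0.520810, N=[6·1·6·1]^{1/2}=6.000000
Admissible k: 0..1 (factorial args all ≥0)
  k=0: (−1)^0·6.0000/(6)·0.8537^4·0.5208^0 = +0.531086
  k=1: (−1)^1·6.0000/(2)·0.8537^2·0.5208^2 = -0.593011
d^2_{1,1}(1.0956) = +0.531086 -0.593011 = -0.061925
|D^2_{1,1}|² = |d^2_{1,1}(β)|² = (-0.061925)² = 0.003835 (the z-rotation phases have unit modulus)

P=0.0038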